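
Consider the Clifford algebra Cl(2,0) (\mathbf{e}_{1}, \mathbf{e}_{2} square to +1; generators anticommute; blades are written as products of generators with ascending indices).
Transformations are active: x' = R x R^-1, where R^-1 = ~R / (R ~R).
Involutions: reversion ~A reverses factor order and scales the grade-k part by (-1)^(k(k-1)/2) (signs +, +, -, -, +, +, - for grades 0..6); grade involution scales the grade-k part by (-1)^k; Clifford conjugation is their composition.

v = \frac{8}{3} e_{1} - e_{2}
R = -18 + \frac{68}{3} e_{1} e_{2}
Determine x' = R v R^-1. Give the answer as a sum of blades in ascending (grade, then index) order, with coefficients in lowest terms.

~R = -18 - \frac{68}{3} e_{1} e_{2}, and R ~R = \frac{7540}{9}, so R^-1 = ~R / (\frac{7540}{9}).
R v = -\frac{212}{3} e_{1} - \frac{382}{9} e_{2}
Answer: \frac{2092}{5655} e_{1} + \frac{5323}{1885} e_{2}


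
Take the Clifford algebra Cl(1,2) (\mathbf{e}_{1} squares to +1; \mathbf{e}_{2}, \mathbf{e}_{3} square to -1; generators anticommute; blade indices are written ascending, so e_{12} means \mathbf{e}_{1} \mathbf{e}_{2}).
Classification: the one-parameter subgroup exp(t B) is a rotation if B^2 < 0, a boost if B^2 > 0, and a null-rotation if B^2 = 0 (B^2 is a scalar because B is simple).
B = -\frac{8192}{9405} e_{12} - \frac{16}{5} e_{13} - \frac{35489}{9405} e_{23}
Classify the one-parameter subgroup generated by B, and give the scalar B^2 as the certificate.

B^2 term by term: the squares give (-\frac{8192}{9405})^2*(e_{12})^2 + (-\frac{16}{5})^2*(e_{13})^2 + (-\frac{35489}{9405})^2*(e_{23})^2 = \frac{67108864}{88454025}*(+1) + \frac{256}{25}*(+1) + \frac{1259469121}{88454025}*(-1) = -\frac{81}{25} (each basis 2-blade squares to minus the product of its generators' squares); cross terms between blades sharing an index anticommute and cancel. So B^2 = -\frac{81}{25}.
Answer: rotation, certificate B^2 = -\frac{81}{25}. No conjugation can change B^2 = -\frac{81}{25}; the sign gives the class.


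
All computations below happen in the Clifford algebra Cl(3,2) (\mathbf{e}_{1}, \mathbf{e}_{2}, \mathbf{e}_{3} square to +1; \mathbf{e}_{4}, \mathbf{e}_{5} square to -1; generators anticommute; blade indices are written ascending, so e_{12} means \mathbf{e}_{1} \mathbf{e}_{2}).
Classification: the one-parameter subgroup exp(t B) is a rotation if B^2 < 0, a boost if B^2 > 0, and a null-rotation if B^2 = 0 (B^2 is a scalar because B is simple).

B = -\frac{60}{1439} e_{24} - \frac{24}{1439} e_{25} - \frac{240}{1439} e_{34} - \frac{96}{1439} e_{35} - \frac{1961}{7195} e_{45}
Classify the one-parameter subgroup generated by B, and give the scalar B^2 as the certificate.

B^2 term by term: the squares give (-\frac{60}{1439})^2*(e_{24})^2 + (-\frac{24}{1439})^2*(e_{25})^2 + (-\frac{240}{1439})^2*(e_{34})^2 + (-\frac{96}{1439})^2*(e_{35})^2 + (-\frac{1961}{7195})^2*(e_{45})^2 = \frac{3600}{2070721}*(+1) + \frac{576}{2070721}*(+1) + \frac{57600}{2070721}*(+1) + \frac{9216}{2070721}*(+1) + \frac{3845521}{51768025}*(-1) = -\frac{1}{25} (each basis 2-blade squares to minus the product of its generators' squares); cross terms between blades sharing an index anticommute and cancel; the commuting (index-disjoint) pairs give grade-4 terms 2*c*c'*(blade product), which cancel blade by blade — e_{2345}: -\frac{11520}{2070721} + \frac{11520}{2070721} = 0 — confirming B is simple. So B^2 = -\frac{1}{25}.
Answer: rotation, certificate B^2 = -\frac{1}{25}. Why this suffices: the scalar -\frac{1}{25} survives any versor conjugation, so its sign alone determines the class however B is presented.


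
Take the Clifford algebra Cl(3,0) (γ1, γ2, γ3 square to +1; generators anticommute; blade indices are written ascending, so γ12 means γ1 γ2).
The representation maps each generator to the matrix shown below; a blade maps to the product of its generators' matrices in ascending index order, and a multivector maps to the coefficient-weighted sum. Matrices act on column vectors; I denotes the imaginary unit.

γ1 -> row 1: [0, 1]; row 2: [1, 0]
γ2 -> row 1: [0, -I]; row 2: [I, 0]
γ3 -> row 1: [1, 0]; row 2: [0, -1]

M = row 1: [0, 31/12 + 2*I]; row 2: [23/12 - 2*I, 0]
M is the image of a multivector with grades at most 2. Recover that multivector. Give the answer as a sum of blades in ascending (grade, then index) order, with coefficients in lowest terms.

Method: 1, rho(γ1), rho(γ2), rho(γ3) form a trace-orthogonal basis of the 2x2 complex matrices (tr(X Y) = 2 if X = Y, else 0), so M = m0*1 + m1*rho(γ1) + m2*rho(γ2) + m3*rho(γ3) with m0 = tr(M)/2 = 0, m1 = tr(M rho(γ1))/2 = 9/4, m2 = tr(M rho(γ2))/2 = -2 + I/3, m3 = tr(M rho(γ3))/2 = 0.
Multiplying table entries, the bivector images are rho(γ12) = I*rho(γ3), rho(γ13) = -I*rho(γ2), rho(γ23) = I*rho(γ1); with real blade coefficients the real parts of m0..m3 are the coefficients of 1, γ1, γ2, γ3 and the imaginary parts give the bivectors (γ23: Im m1, γ13: -Im m2, γ12: Im m3).
Answer: 9/4*γ1 - 2*γ2 - 1/3*γ13


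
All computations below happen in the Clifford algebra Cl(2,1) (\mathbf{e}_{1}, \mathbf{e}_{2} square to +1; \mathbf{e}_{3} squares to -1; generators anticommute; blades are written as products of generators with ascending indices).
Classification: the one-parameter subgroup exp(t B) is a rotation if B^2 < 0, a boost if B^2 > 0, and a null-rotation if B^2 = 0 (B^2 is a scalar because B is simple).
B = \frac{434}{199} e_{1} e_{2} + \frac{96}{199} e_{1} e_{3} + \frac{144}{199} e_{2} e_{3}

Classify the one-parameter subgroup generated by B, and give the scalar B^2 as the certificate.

B^2 term by term: the squares give (\frac{434}{199})^2*(e_{1} e_{2})^2 + (\frac{96}{199})^2*(e_{1} e_{3})^2 + (\frac{144}{199})^2*(e_{2} e_{3})^2 = \frac{188356}{39601}*(-1) + \frac{9216}{39601}*(+1) + \frac{20736}{39601}*(+1) = -4 (each basis 2-blade squares to minus the product of its generators' squares); cross terms between blades sharing an index anticommute and cancel. So B^2 = -4.
Answer: rotation, certificate B^2 = -4. Certificate logic: -4 is a conjugation-invariant scalar, so its sign fixes rotation versus boost versus null-rotation outright.


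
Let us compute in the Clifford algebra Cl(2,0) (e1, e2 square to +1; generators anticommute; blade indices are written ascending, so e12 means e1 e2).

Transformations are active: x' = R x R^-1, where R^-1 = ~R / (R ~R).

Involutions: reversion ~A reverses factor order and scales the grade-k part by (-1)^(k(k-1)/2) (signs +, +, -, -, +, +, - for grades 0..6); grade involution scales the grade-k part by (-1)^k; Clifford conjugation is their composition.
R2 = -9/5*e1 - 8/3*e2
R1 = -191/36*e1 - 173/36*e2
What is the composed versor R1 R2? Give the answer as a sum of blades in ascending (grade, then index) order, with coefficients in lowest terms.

Distribute over the terms of R1 (each basis-blade product reordered to ascending indices, repeated generators contracted through their squares):
(-191/36*e1) R2 = 191/20 + 382/27*e12
(-173/36*e2) R2 = 346/27 - 173/20*e12
Summing the partial products and collecting blades:
Answer: 12077/540 + 2969/540*e12


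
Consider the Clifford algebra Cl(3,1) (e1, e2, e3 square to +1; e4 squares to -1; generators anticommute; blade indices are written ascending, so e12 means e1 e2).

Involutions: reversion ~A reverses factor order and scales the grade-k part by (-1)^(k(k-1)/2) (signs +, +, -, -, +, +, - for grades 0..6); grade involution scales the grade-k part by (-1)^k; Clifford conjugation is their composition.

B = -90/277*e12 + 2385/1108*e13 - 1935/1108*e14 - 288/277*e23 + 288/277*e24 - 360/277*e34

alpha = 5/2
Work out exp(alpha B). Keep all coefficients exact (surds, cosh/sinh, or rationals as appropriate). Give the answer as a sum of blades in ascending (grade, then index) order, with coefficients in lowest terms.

B^2 term by term: the squares give (-90/277)^2*(e12)^2 + (2385/1108)^2*(e13)^2 + (-1935/1108)^2*(e14)^2 + (-288/277)^2*(e23)^2 + (288/277)^2*(e24)^2 + (-360/277)^2*(e34)^2 = 8100/76729*(-1) + 5688225/1227664*(-1) + 3744225/1227664*(+1) + 82944/76729*(-1) + 82944/76729*(+1) + 129600/76729*(+1) = 0 (each basis 2-blade squares to minus the product of its generators' squares); cross terms between blades sharing an index anticommute and cancel; the commuting (index-disjoint) pairs give grade-4 terms 2*c*c'*(blade product), which cancel blade by blade — e1234: 64800/76729 - 343440/76729 + 278640/76729 = 0 — confirming B is simple. So B^2 = 0.
B^2 = 0, so the series closes: exp(alpha B) = 1 + alpha B (parabolic case).
Answer: 1 - 225/277*e12 + 11925/2216*e13 - 9675/2216*e14 - 720/277*e23 + 720/277*e24 - 900/277*e34


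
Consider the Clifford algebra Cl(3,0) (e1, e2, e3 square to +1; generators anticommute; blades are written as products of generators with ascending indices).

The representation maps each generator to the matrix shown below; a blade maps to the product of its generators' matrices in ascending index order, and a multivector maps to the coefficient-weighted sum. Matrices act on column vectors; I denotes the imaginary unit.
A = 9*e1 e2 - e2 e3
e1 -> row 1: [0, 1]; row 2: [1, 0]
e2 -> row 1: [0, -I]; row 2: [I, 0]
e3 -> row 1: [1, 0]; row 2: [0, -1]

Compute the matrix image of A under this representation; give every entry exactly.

Bivector images (products of the table entries): rho(e1 e2) = rho(e1)rho(e2) = row 1: [I, 0]; row 2: [0, -I]; rho(e2 e3) = rho(e2)rho(e3) = row 1: [0, I]; row 2: [I, 0].
M = (9)*rho(e1 e2) + (-1)*rho(e2 e3), summed entrywise:
Answer: row 1: [9*I, -I]; row 2: [-I, -9*I]


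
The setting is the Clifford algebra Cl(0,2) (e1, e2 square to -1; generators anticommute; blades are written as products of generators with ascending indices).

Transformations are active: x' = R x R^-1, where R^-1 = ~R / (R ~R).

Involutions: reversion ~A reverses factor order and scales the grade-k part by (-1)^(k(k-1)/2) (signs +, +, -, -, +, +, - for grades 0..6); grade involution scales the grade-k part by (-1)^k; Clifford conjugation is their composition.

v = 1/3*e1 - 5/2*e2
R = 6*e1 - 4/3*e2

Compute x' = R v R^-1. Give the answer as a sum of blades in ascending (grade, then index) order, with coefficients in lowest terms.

~R = 6*e1 - 4/3*e2, and R ~R = -340/9, so R^-1 = ~R / (-340/9).
R v = -16/3 - 131/9*e1 e2
Answer: 347/255*e1 + 361/170*e2


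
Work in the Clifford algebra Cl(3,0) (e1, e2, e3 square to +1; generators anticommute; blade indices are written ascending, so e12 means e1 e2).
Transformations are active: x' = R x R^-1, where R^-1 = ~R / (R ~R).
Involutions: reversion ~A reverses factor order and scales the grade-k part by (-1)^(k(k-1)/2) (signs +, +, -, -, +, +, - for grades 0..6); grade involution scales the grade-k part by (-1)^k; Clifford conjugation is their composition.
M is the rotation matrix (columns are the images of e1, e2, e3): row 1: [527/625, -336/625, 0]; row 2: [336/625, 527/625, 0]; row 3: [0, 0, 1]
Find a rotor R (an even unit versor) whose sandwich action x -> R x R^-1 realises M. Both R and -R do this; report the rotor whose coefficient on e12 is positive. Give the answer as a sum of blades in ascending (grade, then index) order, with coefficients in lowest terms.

Method: write R = a + b12*e12 + b13*e13 + b23*e23 with a^2 + b12^2 + b13^2 + b23^2 = 1 (so R^-1 = ~R). Expanding the columns R e_j ~R gives tr M = 4a^2 - 1 and, from the antisymmetric part, M21 - M12 = -4a*b12, M13 - M31 = 4a*b13, M32 - M23 = -4a*b23.
Here tr M = 1679/625, so a^2 = (1 + tr M)/4 = 576/625 and a = ±24/25. Taking a = 24/25: M21 - M12 = 672/625, M13 - M31 = 0, M32 - M23 = 0, giving b12 = -7/25, b13 = 0, b23 = 0, i.e. R = 24/25 - 7/25*e12.
Its e12 coefficient is negative, so report the other preimage -R.
Answer: -24/25 + 7/25*e12. Key observation: the double cover Spin(3) -> SO(3) sends R and -R to the same matrix (trace 1679/625 here), so the stated sign of the e12 coefficient is what selects one sheet.


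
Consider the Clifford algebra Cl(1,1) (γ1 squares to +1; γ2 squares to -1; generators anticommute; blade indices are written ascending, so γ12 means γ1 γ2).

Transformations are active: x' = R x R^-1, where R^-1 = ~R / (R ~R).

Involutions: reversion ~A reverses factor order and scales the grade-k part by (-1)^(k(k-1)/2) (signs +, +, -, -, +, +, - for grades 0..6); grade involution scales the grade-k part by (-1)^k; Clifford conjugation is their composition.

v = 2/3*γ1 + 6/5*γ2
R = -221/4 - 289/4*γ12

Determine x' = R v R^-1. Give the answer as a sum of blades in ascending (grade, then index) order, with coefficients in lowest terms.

~R = -221/4 + 289/4*γ12, and R ~R = -4335/2, so R^-1 = ~R / (-4335/2).
R v = 748/15*γ1 - 272/15*γ2
Answer: 422/225*γ1 - 478/225*γ2


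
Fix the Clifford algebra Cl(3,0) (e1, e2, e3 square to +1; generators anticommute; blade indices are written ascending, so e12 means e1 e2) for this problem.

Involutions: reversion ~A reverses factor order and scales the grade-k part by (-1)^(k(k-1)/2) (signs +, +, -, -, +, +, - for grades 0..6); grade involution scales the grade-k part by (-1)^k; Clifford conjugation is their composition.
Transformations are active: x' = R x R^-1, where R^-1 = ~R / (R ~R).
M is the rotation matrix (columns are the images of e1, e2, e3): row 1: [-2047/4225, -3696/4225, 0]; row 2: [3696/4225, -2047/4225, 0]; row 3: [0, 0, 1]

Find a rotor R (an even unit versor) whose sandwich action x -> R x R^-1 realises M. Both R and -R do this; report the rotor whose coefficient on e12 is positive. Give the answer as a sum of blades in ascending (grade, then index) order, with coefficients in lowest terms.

Method: write R = a + b12*e12 + b13*e13 + b23*e23 with a^2 + b12^2 + b13^2 + b23^2 = 1 (so R^-1 = ~R). Expanding the columns R e_j ~R gives tr M = 4a^2 - 1 and, from the antisymmetric part, M21 - M12 = -4a*b12, M13 - M31 = 4a*b13, M32 - M23 = -4a*b23.
Here tr M = 131/4225, so a^2 = (1 + tr M)/4 = 1089/4225 and a = ±33/65. Taking a = 33/65: M21 - M12 = 7392/4225, M13 - M31 = 0, M32 - M23 = 0, giving b12 = -56/65, b13 = 0, b23 = 0, i.e. R = 33/65 - 56/65*e12.
Its e12 coefficient is negative, so report the other preimage -R.
Answer: -33/65 + 56/65*e12. Why the constraint matters: R and -R act identically through the sandwich — M has trace 131/4225 either way — so only the sign condition on e12 picks one of the two preimages.


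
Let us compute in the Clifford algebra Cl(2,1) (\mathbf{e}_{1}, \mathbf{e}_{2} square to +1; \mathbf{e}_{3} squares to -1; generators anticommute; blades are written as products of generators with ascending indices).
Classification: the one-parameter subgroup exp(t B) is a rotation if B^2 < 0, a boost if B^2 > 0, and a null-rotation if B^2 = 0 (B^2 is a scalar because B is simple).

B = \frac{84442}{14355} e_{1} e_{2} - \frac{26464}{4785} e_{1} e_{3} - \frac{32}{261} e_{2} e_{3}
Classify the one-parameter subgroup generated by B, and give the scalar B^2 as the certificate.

B^2 term by term: the squares give (\frac{84442}{14355})^2*(e_{1} e_{2})^2 + (-\frac{26464}{4785})^2*(e_{1} e_{3})^2 + (-\frac{32}{261})^2*(e_{2} e_{3})^2 = \frac{7130451364}{206066025}*(-1) + \frac{700343296}{22896225}*(+1) + \frac{1024}{68121}*(+1) = -4 (each basis 2-blade squares to minus the product of its generators' squares); cross terms between blades sharing an index anticommute and cancel. So B^2 = -4.
Answer: rotation, certificate B^2 = -4. The scalar -4 is the complete invariant here: its sign names the subgroup type.


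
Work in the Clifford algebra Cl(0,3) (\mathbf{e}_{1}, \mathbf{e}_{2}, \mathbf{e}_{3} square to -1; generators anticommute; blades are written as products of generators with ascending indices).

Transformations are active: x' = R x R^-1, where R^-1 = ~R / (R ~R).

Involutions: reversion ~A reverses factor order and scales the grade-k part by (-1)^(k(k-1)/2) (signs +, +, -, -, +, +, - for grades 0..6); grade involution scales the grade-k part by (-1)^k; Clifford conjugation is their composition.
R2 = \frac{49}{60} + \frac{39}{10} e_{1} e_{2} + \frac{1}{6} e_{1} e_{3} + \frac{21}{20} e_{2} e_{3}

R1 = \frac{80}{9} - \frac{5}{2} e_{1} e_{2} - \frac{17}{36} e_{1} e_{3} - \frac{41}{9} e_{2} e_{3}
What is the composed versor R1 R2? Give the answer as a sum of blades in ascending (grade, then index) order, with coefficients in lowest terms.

Distribute over the terms of R1 (each basis-blade product reordered to ascending indices, repeated generators contracted through their squares):
(\frac{80}{9}) R2 = \frac{196}{27} + \frac{104}{3} e_{1} e_{2} + \frac{40}{27} e_{1} e_{3} + \frac{28}{3} e_{2} e_{3}
(-\frac{5}{2} e_{1} e_{2}) R2 = \frac{39}{4} - \frac{49}{24} e_{1} e_{2} + \frac{21}{8} e_{1} e_{3} - \frac{5}{12} e_{2} e_{3}
(-\frac{17}{36} e_{1} e_{3}) R2 = \frac{17}{216} - \frac{119}{240} e_{1} e_{2} - \frac{833}{2160} e_{1} e_{3} + \frac{221}{120} e_{2} e_{3}
(-\frac{41}{9} e_{2} e_{3}) R2 = \frac{287}{60} + \frac{41}{54} e_{1} e_{2} - \frac{533}{30} e_{1} e_{3} - \frac{2009}{540} e_{2} e_{3}
Summing the partial products and collecting blades:
Answer: \frac{23621}{1080} + \frac{71039}{2160} e_{1} e_{2} - \frac{3371}{240} e_{1} e_{3} + \frac{7601}{1080} e_{2} e_{3}


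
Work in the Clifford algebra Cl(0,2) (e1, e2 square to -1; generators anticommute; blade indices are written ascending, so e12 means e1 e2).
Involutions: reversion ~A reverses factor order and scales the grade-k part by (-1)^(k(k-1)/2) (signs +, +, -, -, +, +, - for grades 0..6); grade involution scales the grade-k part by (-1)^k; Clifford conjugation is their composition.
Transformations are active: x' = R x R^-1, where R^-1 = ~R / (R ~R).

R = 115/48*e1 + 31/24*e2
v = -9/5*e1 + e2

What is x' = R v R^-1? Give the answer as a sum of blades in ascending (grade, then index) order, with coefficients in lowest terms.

~R = 115/48*e1 + 31/24*e2, and R ~R = -17069/2304, so R^-1 = ~R / (-17069/2304).
R v = 145/48 + 1133/240*e12
Answer: -13129/85345*e1 - 35049/17069*e2


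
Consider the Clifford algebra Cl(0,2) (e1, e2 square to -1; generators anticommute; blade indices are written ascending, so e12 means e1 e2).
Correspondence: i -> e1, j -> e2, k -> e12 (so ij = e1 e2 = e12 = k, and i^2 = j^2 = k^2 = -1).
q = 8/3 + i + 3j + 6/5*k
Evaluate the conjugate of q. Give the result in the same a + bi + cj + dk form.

In blades: q = 8/3 + e1 + 3*e2 + 6/5*e12.
Conjugation here is Clifford conjugation: the scalar is fixed and the grade-1 and grade-2 blades all flip sign, giving 8/3 - e1 - 3*e2 - 6/5*e12; translating back:
Answer: 8/3 - i - 3j - 6/5*k


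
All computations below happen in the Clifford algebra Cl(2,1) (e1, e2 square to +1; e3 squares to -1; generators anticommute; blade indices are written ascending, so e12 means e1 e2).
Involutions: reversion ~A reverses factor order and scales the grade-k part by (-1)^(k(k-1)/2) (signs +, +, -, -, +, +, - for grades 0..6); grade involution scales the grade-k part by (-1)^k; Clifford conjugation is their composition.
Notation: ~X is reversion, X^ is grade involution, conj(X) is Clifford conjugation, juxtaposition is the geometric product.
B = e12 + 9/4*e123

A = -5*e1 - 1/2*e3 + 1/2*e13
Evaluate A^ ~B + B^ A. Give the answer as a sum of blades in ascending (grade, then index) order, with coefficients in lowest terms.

first term: -31/8*e2 + 9/8*e12 - 47/4*e23 - 1/2*e123
second term: 49/8*e2 - 9/8*e12 + 43/4*e23 - 1/2*e123
Answer: 9/4*e2 - e23 - e123


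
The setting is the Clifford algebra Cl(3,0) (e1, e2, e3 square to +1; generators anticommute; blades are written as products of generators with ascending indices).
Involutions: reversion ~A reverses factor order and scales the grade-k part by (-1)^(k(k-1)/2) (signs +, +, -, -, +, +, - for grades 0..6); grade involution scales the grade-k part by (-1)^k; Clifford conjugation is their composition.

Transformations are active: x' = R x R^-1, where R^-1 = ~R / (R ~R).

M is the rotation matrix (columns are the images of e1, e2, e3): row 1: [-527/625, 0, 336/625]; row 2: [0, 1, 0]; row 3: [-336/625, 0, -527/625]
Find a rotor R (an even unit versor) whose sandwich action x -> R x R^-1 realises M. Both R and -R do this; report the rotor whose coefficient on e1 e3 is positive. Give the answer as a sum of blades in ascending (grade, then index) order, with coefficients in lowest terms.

Method: write R = a + b12*e1 e2 + b13*e1 e3 + b23*e2 e3 with a^2 + b12^2 + b13^2 + b23^2 = 1 (so R^-1 = ~R). Expanding the columns R e_j ~R gives tr M = 4a^2 - 1 and, from the antisymmetric part, M21 - M12 = -4a*b12, M13 - M31 = 4a*b13, M32 - M23 = -4a*b23.
Here tr M = -429/625, so a^2 = (1 + tr M)/4 = 49/625 and a = ±7/25. Taking a = 7/25: M21 - M12 = 0, M13 - M31 = 672/625, M32 - M23 = 0, giving b12 = 0, b13 = 24/25, b23 = 0, i.e. R = 7/25 + 24/25*e1 e3.
Its e1 e3 coefficient is already positive.
Answer: 7/25 + 24/25*e1 e3. Why the constraint matters: R and -R act identically through the sandwich — M has trace -429/625 either way — so only the sign condition on e1 e3 picks one of the two preimages.


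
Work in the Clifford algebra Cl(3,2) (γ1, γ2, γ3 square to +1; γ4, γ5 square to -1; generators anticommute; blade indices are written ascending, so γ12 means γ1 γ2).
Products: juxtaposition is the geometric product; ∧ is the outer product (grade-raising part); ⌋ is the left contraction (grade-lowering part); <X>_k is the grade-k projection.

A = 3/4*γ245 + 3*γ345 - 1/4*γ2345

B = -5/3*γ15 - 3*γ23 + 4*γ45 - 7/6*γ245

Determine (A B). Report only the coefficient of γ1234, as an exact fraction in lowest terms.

step 1: 7/8 - 3*γ2 - 281/24*γ3 - 5/2*γ23 - 3/4*γ45 - 5/4*γ124 - 5*γ134 + 9*γ245 - 9/4*γ345 - 5/12*γ1234
Answer: -5/12


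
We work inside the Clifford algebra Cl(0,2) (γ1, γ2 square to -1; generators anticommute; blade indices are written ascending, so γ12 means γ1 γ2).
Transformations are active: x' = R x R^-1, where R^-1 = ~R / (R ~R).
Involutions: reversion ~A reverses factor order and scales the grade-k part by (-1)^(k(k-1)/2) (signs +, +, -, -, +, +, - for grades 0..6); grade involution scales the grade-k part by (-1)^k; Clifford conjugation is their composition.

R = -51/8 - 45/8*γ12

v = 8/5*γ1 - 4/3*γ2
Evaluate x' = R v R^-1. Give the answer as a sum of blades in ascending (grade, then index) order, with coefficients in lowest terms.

~R = -51/8 + 45/8*γ12, and R ~R = 2313/32, so R^-1 = ~R / (2313/32).
R v = -177/10*γ1 - 1/2*γ2
Answer: 1956/1285*γ1 + 1096/771*γ2


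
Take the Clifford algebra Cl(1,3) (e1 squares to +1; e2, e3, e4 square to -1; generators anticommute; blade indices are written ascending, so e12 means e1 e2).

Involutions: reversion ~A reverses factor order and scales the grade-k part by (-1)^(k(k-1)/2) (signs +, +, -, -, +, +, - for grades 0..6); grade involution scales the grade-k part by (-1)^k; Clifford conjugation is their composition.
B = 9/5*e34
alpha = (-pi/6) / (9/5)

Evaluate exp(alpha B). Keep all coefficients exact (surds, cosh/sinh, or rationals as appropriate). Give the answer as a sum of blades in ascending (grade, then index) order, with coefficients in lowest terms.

B^2 = (9/5)^2*(e34)^2 = 81/25*(-1) = -81/25 (a basis 2-blade squares to minus the product of its generators' squares).
B^2 = -81/25 — a negative square means the series sums to a rotation: l = 9/5, alpha*l = -pi/6, so exp(alpha B) = cos(-pi/6) + (sin(-pi/6)/(9/5))*B = sqrt(3)/2 + (-5/18)*B.
Answer: sqrt(3)/2 - 1/2*e34


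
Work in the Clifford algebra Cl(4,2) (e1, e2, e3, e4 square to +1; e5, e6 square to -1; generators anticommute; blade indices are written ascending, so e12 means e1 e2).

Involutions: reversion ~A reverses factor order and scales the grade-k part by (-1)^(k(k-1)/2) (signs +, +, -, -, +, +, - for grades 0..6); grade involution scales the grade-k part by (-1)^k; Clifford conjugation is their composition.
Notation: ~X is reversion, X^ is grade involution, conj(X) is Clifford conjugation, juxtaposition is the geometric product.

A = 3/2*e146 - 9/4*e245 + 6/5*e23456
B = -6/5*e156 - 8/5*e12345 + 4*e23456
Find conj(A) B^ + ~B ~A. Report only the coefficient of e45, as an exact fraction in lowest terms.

first term: 24/5 + 18/5*e13 - 48/25*e16 + 9*e36 + 9/5*e45 - 36/25*e1234 + 6*e1235 - 27/10*e1246 + 12/5*e2356
second term: 24/5 + 18/5*e13 + 48/25*e16 + 9*e36 + 9/5*e45 - 36/25*e1234 - 6*e1235 + 27/10*e1246 - 12/5*e2356
Answer: 18/5


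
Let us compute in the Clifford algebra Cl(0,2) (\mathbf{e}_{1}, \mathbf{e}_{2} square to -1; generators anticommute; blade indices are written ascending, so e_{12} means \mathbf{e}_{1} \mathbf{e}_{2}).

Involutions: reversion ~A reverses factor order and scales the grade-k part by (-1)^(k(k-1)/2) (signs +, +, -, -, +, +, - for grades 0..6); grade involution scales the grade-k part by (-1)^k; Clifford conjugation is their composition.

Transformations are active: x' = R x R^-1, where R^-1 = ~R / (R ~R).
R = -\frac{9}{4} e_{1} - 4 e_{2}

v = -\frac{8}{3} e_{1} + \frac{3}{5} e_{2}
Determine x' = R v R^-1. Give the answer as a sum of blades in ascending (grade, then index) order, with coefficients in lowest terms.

~R = -\frac{9}{4} e_{1} - 4 e_{2}, and R ~R = -\frac{337}{16}, so R^-1 = ~R / (-\frac{337}{16}).
R v = -\frac{18}{5} - \frac{721}{60} e_{12}
Answer: \frac{9592}{5055} e_{1} - \frac{663}{337} e_{2}


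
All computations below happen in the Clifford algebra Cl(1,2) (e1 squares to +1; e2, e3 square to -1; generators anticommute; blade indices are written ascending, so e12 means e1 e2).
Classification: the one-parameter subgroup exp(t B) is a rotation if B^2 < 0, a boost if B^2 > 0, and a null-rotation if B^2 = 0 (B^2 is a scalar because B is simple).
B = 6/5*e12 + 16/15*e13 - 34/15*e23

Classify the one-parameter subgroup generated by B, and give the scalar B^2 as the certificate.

B^2 term by term: the squares give (6/5)^2*(e12)^2 + (16/15)^2*(e13)^2 + (-34/15)^2*(e23)^2 = 36/25*(+1) + 256/225*(+1) + 1156/225*(-1) = -64/25 (each basis 2-blade squares to minus the product of its generators' squares); cross terms between blades sharing an index anticommute and cancel. So B^2 = -64/25.
Answer: rotation, certificate B^2 = -64/25. The scalar -64/25 is the complete invariant here: its sign names the subgroup type.


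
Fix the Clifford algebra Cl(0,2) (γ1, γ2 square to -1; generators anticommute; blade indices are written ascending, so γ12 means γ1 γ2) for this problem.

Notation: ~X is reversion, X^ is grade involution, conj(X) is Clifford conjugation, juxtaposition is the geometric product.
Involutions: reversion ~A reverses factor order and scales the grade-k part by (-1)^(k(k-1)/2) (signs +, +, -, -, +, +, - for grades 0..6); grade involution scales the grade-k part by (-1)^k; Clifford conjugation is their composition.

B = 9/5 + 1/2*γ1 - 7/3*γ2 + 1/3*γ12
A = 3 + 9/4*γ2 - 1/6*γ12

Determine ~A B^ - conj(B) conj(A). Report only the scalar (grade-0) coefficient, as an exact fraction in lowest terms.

first term: 17/180 - 41/36*γ1 + 329/30*γ2 + 97/40*γ12
second term: 1927/180 - 67/36*γ1 + 91/30*γ2 + 17/40*γ12
Answer: -191/18


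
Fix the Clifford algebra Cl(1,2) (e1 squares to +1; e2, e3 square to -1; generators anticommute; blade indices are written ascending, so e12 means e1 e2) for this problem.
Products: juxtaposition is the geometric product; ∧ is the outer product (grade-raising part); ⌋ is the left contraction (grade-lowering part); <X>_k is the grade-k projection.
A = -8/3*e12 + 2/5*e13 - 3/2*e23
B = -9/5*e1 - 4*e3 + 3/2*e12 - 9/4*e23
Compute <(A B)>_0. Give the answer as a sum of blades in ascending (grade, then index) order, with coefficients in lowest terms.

step 1: -59/8 + 8/5*e1 - 54/5*e2 + 18/25*e3 - 9/10*e12 - 33/4*e13 + 3/5*e23 + 401/30*e123
step 2: -59/8
Answer: -59/8


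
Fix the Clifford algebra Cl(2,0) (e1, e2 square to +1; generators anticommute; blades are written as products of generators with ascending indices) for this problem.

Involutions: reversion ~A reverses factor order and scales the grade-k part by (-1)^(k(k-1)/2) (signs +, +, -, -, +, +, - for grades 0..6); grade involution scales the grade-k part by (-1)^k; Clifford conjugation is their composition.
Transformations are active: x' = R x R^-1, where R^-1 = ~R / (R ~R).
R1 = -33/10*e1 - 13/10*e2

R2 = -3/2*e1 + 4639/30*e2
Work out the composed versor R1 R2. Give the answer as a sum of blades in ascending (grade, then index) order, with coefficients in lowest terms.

Distribute over the terms of R1 (each basis-blade product reordered to ascending indices, repeated generators contracted through their squares):
(-33/10*e1) R2 = 99/20 - 51029/100*e1 e2
(-13/10*e2) R2 = -60307/300 - 39/20*e1 e2
Summing the partial products and collecting blades:
Answer: -29411/150 - 12806/25*e1 e2


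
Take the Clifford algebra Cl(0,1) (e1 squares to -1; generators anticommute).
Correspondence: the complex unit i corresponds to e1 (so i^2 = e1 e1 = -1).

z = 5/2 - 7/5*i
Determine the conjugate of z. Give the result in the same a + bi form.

In blades: z = 5/2 - 7/5*e1.
Conjugation here is Clifford conjugation: the scalar is fixed and the grade-1 and grade-2 blades all flip sign, giving 5/2 + 7/5*e1; translating back:
Answer: 5/2 + 7/5*i


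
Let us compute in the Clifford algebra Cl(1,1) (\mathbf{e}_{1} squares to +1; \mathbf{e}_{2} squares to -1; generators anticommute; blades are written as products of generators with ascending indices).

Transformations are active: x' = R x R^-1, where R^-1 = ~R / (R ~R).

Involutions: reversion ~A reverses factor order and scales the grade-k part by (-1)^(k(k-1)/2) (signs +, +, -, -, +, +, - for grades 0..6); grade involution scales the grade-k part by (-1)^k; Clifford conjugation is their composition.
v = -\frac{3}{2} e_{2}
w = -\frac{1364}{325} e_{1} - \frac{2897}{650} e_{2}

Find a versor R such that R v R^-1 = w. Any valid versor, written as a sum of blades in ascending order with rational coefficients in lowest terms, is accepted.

A norm check does it: q(v) = q(w) = -\frac{9}{4}, hence R = v + w = -\frac{1364}{325} e_{1} - \frac{1936}{325} e_{2} realises the map — parallel part kept, (v - w)/2 negated, v carried to w.
Answer: -\frac{1364}{325} e_{1} - \frac{1936}{325} e_{2}


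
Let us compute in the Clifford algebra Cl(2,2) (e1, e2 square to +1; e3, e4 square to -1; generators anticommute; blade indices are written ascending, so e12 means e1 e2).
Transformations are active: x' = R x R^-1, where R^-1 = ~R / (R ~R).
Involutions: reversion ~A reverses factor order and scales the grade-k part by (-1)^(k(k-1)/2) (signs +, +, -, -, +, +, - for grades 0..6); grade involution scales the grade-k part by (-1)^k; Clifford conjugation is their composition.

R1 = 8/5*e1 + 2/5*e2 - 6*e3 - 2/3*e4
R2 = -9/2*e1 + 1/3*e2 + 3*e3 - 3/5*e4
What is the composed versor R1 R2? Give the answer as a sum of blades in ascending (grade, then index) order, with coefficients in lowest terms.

Distribute over the terms of R1 (each basis-blade product reordered to ascending indices, repeated generators contracted through their squares):
(8/5*e1) R2 = -36/5 + 8/15*e12 + 24/5*e13 - 24/25*e14
(2/5*e2) R2 = 2/15 + 9/5*e12 + 6/5*e23 - 6/25*e24
(-6*e3) R2 = 18 - 27*e13 + 2*e23 + 18/5*e34
(-2/3*e4) R2 = -2/5 - 3*e14 + 2/9*e24 + 2*e34
Summing the partial products and collecting blades:
Answer: 158/15 + 7/3*e12 - 111/5*e13 - 99/25*e14 + 16/5*e23 - 4/225*e24 + 28/5*e34


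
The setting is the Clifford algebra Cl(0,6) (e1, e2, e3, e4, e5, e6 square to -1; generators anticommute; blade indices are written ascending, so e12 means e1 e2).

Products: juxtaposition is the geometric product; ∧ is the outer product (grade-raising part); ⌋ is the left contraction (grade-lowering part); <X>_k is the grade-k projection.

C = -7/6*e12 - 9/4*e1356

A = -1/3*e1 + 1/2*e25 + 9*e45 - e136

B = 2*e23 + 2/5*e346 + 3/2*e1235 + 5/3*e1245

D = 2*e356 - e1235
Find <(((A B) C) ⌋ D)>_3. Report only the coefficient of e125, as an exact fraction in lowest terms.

step 1: -15*e12 + 3/4*e13 + 13/30*e14 - e35 - 2/3*e123 - 2*e126 + 1/2*e235 + 5/9*e245 - 3/2*e256 + 18/5*e356 - 27/2*e1234 - 2/15*e1346 + 18*e2345 + 28/15*e23456
step 2: -35/2 + 81/10*e1 - 7/9*e3 - 7/3*e6 - 9/4*e16 + 7/8*e23 + 91/180*e24 - 63/4*e34 - 3/10*e45 + 27/16*e56 + 27/8*e123 - 21/5*e124 - 9/8*e126 - 7/12*e135 - 35/54*e145 + 7/4*e156 + 9/2*e235 + 3/2*e256 + 7/6*e1235 - 81/2*e1246 - 21*e1345 - 7/45*e2346 + 135/4*e2356 + 243/8*e2456 + 39/40*e3456 - 5/4*e12346 - 21/5*e12356 - 98/45*e13456
step 3: -7/6 + 9/2*e1 + 7/12*e2 - 27/8*e3 - 27/8*e5 + 7/8*e15 + 14/3*e35 + 14/9*e56 - 7/9*e125 + 81/10*e235 - 35*e356 + 35/2*e1235
step 4: -7/9*e125 + 81/10*e235 - 35*e356
Answer: -7/9


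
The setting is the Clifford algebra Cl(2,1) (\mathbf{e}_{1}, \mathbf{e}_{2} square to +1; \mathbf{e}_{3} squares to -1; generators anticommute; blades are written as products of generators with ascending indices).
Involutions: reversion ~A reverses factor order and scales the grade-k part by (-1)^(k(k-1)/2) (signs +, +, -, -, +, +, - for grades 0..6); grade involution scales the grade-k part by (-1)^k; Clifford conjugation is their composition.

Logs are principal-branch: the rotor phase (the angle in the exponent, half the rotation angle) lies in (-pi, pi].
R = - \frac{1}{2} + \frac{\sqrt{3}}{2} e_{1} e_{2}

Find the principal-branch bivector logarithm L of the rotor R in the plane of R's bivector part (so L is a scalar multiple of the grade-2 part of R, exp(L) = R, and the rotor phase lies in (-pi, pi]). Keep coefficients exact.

The scalar part of R is - \frac{1}{2}, which pins the rotor phase on the principal branch; dividing the bivector part by the sine of that phase recovers the unit plane, and L is the phase times that plane.
Concretely: cos(phase) = - \frac{1}{2} gives phase = ±\frac{2 \pi}{3}, and since phase/sin(phase) is even the sign is immaterial: L = (phase/sin(phase)) * <R>_2 = (\frac{4 \sqrt{3} \pi}{9}) * <R>_2.
Answer: \frac{2 \pi}{3} e_{1} e_{2}


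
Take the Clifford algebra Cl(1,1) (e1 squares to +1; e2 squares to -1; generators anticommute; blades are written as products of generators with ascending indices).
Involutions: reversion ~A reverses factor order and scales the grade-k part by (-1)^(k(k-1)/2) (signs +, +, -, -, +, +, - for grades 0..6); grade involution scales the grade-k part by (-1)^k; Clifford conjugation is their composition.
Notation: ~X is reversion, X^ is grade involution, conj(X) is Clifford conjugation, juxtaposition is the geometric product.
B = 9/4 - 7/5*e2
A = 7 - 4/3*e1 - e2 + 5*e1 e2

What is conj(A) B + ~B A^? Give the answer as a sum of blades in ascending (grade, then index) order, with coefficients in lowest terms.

first term: 343/20 - 4*e1 - 151/20*e2 - 787/60*e1 e2
second term: 343/20 - 4*e1 - 151/20*e2 + 787/60*e1 e2
Answer: 343/10 - 8*e1 - 151/10*e2


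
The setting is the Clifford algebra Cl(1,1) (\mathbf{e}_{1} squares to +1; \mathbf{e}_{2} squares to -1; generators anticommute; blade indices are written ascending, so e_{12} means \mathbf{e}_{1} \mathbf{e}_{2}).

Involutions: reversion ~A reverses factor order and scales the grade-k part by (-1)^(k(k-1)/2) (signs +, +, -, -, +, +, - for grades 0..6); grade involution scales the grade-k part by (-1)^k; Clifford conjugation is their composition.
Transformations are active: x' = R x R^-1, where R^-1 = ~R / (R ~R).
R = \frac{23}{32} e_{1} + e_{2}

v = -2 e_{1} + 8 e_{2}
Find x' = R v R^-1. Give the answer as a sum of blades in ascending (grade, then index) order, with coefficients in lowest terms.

~R = \frac{23}{32} e_{1} + e_{2}, and R ~R = -\frac{495}{1024}, so R^-1 = ~R / (-\frac{495}{1024}).
R v = -\frac{151}{16} + \frac{31}{4} e_{12}
Answer: \frac{14882}{495} e_{1} + \frac{15368}{495} e_{2}


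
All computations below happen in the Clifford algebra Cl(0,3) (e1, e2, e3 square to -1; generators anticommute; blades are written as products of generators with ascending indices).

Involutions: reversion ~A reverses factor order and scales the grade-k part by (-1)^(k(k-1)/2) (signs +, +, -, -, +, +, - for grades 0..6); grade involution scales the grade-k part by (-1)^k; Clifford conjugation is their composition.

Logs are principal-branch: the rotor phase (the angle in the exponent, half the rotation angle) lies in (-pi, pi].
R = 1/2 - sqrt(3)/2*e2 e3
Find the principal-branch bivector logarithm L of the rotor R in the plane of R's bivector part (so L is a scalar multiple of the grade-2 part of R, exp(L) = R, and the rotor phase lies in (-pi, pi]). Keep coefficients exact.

The scalar part of R is 1/2, so the principal-branch rotor phase is pinned; divide the bivector part by its sine to get the unit plane — L is the phase times that plane.
Concretely: cos(phase) = 1/2 gives phase = ±pi/3, and since phase/sin(phase) is even the sign is immaterial: L = (phase/sin(phase)) * <R>_2 = (2*sqrt(3)*pi/9) * <R>_2.
Answer: -pi/3*e2 e3


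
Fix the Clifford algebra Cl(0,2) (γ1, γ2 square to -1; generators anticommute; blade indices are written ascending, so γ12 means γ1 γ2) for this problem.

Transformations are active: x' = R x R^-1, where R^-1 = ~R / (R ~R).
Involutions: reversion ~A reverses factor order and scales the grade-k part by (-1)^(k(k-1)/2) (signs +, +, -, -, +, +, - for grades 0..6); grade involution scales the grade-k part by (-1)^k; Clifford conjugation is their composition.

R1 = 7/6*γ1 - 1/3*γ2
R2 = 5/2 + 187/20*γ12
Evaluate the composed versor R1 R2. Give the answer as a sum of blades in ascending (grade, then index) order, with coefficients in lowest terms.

Distribute over the terms of R1 (each basis-blade product reordered to ascending indices, repeated generators contracted through their squares):
(7/6*γ1) R2 = 35/12*γ1 - 1309/120*γ2
(-1/3*γ2) R2 = -187/60*γ1 - 5/6*γ2
Summing the partial products and collecting blades:
Answer: -1/5*γ1 - 1409/120*γ2


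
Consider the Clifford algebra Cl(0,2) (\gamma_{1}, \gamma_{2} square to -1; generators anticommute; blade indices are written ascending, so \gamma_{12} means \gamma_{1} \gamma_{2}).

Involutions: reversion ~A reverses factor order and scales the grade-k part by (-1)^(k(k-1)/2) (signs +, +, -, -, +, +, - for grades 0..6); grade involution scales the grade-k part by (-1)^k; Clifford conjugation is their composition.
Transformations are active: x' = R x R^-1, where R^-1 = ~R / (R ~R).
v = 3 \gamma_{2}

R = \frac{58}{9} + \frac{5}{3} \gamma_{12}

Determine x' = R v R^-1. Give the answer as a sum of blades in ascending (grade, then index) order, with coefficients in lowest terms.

~R = \frac{58}{9} - \frac{5}{3} \gamma_{12}, and R ~R = \frac{3589}{81}, so R^-1 = ~R / (\frac{3589}{81}).
R v = -5 \gamma_{1} + \frac{58}{3} \gamma_{2}
Answer: -\frac{5220}{3589} \gamma_{1} + \frac{9417}{3589} \gamma_{2}


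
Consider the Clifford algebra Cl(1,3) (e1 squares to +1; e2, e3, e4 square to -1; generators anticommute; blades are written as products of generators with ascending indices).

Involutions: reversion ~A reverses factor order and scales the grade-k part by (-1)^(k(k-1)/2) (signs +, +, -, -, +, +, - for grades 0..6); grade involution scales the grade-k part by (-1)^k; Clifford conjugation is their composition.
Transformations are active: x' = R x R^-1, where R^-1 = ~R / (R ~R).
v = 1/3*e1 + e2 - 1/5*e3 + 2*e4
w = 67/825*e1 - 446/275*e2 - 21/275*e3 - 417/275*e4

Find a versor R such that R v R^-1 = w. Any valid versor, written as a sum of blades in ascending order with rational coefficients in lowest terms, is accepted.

Construction: equal norms (both -1109/225) license R = v + w = 114/275*e1 - 171/275*e2 - 76/275*e3 + 133/275*e4 — nothing changes along that direction, while (v - w)/2 changes sign, so v maps onto w.
Answer: 114/275*e1 - 171/275*e2 - 76/275*e3 + 133/275*e4


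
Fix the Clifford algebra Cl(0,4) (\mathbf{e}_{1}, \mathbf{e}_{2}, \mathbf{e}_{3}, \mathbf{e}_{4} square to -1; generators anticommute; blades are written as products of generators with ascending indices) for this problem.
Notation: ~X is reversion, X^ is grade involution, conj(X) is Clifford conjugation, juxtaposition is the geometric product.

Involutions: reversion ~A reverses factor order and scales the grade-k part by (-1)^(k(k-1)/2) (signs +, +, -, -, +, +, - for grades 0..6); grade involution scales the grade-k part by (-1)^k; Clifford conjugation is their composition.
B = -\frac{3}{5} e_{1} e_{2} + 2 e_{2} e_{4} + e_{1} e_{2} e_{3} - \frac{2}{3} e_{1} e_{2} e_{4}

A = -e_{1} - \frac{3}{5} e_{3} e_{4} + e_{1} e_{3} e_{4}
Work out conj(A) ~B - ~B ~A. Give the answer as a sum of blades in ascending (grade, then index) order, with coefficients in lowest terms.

first term: -\frac{3}{5} e_{2} + \frac{43}{15} e_{2} e_{3} + \frac{1}{3} e_{2} e_{4} + \frac{8}{5} e_{1} e_{2} e_{3} - \frac{13}{5} e_{1} e_{2} e_{4} - \frac{3}{5} e_{2} e_{3} e_{4} + \frac{9}{25} e_{1} e_{2} e_{3} e_{4}
second term: -\frac{3}{5} e_{2} - \frac{23}{15} e_{2} e_{3} + \frac{5}{3} e_{2} e_{4} + \frac{12}{5} e_{1} e_{2} e_{3} + \frac{13}{5} e_{1} e_{2} e_{4} - \frac{3}{5} e_{2} e_{3} e_{4} + \frac{9}{25} e_{1} e_{2} e_{3} e_{4}
Answer: \frac{22}{5} e_{2} e_{3} - \frac{4}{3} e_{2} e_{4} - \frac{4}{5} e_{1} e_{2} e_{3} - \frac{26}{5} e_{1} e_{2} e_{4}
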